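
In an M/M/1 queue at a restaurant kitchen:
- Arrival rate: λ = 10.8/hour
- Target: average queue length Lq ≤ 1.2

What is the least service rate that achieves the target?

For M/M/1: Lq = λ²/(μ(μ-λ))
Need Lq ≤ 1.2, i.e. μ(μ-λ) ≥ λ²/1.2
μ² - 10.8μ - 116.64/1.2 ≥ 0  →  μ² - 10.8μ - 97.2000 ≥ 0
Quadratic formula (positive root): μ = [λ + √(λ² + 4×97.2000)]/2
Discriminant: 116.64 + 4×97.2000 = 505.4400, √505.4400 = 22.4820
μ ≥ (10.8 + 22.4820)/2 = 16.6410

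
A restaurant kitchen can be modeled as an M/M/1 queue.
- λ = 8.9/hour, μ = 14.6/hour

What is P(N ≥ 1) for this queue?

ρ = λ/μ = 8.9/14.6 = 0.6096
P(N ≥ n) = ρⁿ
P(N ≥ 1) = 0.6096^1
P(N ≥ 1) = 0.6096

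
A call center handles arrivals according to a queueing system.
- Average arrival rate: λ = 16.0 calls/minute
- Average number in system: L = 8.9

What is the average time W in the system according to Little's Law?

Little's Law: L = λW, so W = L/λ
W = 8.9/16.0 = 0.5563 minutes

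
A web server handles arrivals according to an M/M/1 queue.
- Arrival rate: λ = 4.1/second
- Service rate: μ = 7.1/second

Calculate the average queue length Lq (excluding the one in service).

ρ = λ/μ = 4.1/7.1 = 0.5775
For M/M/1: Lq = λ²/(μ(μ-λ))
Lq = 16.81/(7.1 × 3.00)
Lq = 0.7892 requests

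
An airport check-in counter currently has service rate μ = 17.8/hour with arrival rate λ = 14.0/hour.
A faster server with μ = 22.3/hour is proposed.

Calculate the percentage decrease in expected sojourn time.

System 1: ρ₁ = 14.0/17.8 = 0.7865, W₁ = 1/(17.8-14.0) = 0.2632
System 2: ρ₂ = 14.0/22.3 = 0.6278, W₂ = 1/(22.3-14.0) = 0.1205
Improvement: (W₁-W₂)/W₁ = (0.2632-0.1205)/0.2632 = 54.22%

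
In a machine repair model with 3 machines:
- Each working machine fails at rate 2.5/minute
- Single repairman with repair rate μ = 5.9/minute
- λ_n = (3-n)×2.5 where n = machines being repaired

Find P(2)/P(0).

P(2)/P(0) = ∏_{i=0}^{2-1} λ_i/μ_{i+1}
= (3-0)×2.5/5.9 × (3-1)×2.5/5.9
= 1.0773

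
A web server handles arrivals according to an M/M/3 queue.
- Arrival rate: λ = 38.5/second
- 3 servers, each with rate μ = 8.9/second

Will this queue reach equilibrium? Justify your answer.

Stability requires ρ = λ/(cμ) < 1
ρ = 38.5/(3 × 8.9) = 38.5/26.70 = 1.4419
Since 1.4419 ≥ 1, the system is UNSTABLE.
Need c > λ/μ = 38.5/8.9 = 4.33.
Minimum servers needed: c = 5.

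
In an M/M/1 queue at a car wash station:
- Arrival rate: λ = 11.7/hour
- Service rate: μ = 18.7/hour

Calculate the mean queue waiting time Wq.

First, compute utilization: ρ = λ/μ = 11.7/18.7 = 0.6257
For M/M/1: Wq = λ/(μ(μ-λ))
Wq = 11.7/(18.7 × (18.7-11.7))
Wq = 11.7/(18.7 × 7.00)
Wq = 0.08938 hours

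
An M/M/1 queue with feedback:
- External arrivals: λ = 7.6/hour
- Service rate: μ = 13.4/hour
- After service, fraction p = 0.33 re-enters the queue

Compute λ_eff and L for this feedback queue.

Effective arrival rate: λ_eff = λ/(1-p) = 7.6/(1-0.33) = 7.6/0.67 = 11.343284
ρ = λ_eff/μ = 11.343284/13.4 = 0.8465137
L = ρ/(1-ρ) = 0.8465137/(1-0.8465137) = 5.5152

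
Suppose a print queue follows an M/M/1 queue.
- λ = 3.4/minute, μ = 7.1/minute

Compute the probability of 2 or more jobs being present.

ρ = λ/μ = 3.4/7.1 = 0.4789
P(N ≥ n) = ρⁿ
P(N ≥ 2) = 0.4789^2
P(N ≥ 2) = 0.2293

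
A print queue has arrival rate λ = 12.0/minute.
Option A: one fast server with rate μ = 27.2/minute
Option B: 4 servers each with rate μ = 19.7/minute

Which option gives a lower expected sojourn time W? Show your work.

Option A: single server μ = 27.2 (M/M/1)
  ρ_A = 12.0/27.2 = 0.4412
  W_A = 1/(μ-λ) = 1/(27.2-12.0) = 1/15.20 = 0.06579

Option B: 4 servers μ = 19.7 (M/M/4)
  ρ_B = λ/(cμ) = 12.0/(4×19.7) = 0.1523
  Offered load a = λ/μ = cρ = 12.0/19.7 = 0.6091
  P₀ = [ Σₙ₌₀^3 aⁿ/n! + a^4/(4!(1-ρ)) ]⁻¹
  Σ = a^0/0! + a^1/1! + a^2/2! + a^3/3! = 1.0000 + 0.6091 + 0.1855 + 0.03767 = 1.8323
  a^4/(4!(1-ρ)) = 0.13768/(24 × 0.84772) = 0.006767
  P₀ = 1/(1.83233 + 0.00676704) = 0.5437
  Lq = P₀·a^4·ρ / (4!(1-ρ)²) = 0.54374 × 0.13768 × 0.15228 / (24 × 0.71862) = 0.0006610
  Wq_B = Lq/λ = 0.0006610/12.0 = 0.00005508
  W_B = Wq_B + 1/μ = 0.00005508 + 0.05076 = 0.05082

Since W_B = 0.05082 < W_A = 0.06579, Option B (multiple servers) has the shorter time in system.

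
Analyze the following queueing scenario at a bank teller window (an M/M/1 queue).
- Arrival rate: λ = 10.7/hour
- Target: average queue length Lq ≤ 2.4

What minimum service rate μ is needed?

For M/M/1: Lq = λ²/(μ(μ-λ))
Need Lq ≤ 2.4, i.e. μ(μ-λ) ≥ λ²/2.4
μ² - 10.7μ - 114.49/2.4 ≥ 0  →  μ² - 10.7μ - 47.70417 ≥ 0
Quadratic formula (positive root): μ = [λ + √(λ² + 4×47.70417)]/2
Discriminant: 114.49 + 4×47.70417 = 305.3067, √305.3067 = 17.4730
μ ≥ (10.7 + 17.4730)/2 = 14.0865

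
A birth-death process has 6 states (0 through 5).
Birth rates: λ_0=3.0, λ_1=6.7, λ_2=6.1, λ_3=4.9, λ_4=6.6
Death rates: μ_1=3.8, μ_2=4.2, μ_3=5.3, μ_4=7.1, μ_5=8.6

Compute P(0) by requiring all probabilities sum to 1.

Ratios P(n)/P(0) = (λ₀···λₙ₋₁)/(μ₁···μₙ):
P(1)/P(0) = (3.0)/(3.8) = 0.789474
P(2)/P(0) = (3.0×6.7)/(3.8×4.2) = 1.25940
P(3)/P(0) = (3.0×6.7×6.1)/(3.8×4.2×5.3) = 1.44950
P(4)/P(0) = (3.0×6.7×6.1×4.9)/(3.8×4.2×5.3×7.1) = 1.00036
P(5)/P(0) = (3.0×6.7×6.1×4.9×6.6)/(3.8×4.2×5.3×7.1×8.6) = 0.767716

Normalization: ∑ P(n) = 1
P(0) × (1.00000 + 0.789474 + 1.25940 + 1.44950 + 1.00036 + 0.767716) = 1
P(0) × 6.2664 = 1
P(0) = 1/6.2664 = 0.1596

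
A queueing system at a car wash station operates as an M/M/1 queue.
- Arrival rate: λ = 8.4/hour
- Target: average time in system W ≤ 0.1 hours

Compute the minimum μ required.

For M/M/1: W = 1/(μ-λ)
Need W ≤ 0.1, so 1/(μ-λ) ≤ 0.1
μ - λ ≥ 1/0.1 = 10.0000
μ ≥ 8.4 + 10.0000 = 18.4000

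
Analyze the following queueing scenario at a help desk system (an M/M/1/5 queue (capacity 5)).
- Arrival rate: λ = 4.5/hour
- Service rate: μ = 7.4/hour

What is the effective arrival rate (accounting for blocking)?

ρ = λ/μ = 4.5/7.4 = 0.6081
P₀ = (1-ρ)/(1-ρ^(K+1)) = (1-0.6081)/(1-0.6081^6) = 0.3919/0.9494 = 0.4128
P_K = P₀×ρ^K = 0.4128 × 0.6081^5 = 0.4128 × 0.08315 = 0.03432
λ_eff = λ(1-P_K) = 4.5 × (1 - 0.034325) = 4.5 × 0.96567 = 4.3455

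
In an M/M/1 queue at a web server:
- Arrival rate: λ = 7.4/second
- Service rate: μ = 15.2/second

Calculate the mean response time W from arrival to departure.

First, compute utilization: ρ = λ/μ = 7.4/15.2 = 0.4868
For M/M/1: W = 1/(μ-λ)
W = 1/(15.2-7.4) = 1/7.80
W = 0.1282 seconds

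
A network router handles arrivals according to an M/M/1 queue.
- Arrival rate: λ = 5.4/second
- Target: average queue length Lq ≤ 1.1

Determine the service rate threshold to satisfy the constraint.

For M/M/1: Lq = λ²/(μ(μ-λ))
Need Lq ≤ 1.1, i.e. μ(μ-λ) ≥ λ²/1.1
μ² - 5.4μ - 29.16/1.1 ≥ 0  →  μ² - 5.4μ - 26.5091 ≥ 0
Quadratic formula (positive root): μ = [λ + √(λ² + 4×26.5091)]/2
Discriminant: 29.16 + 4×26.5091 = 135.1964, √135.1964 = 11.6274
μ ≥ (5.4 + 11.6274)/2 = 8.5137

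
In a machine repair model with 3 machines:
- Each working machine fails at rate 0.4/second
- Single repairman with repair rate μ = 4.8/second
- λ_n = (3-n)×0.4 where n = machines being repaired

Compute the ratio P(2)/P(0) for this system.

P(2)/P(0) = ∏_{i=0}^{2-1} λ_i/μ_{i+1}
= (3-0)×0.4/4.8 × (3-1)×0.4/4.8
= 0.04167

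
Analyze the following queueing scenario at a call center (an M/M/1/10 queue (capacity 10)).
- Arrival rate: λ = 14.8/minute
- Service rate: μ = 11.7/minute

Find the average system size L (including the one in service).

ρ = λ/μ = 14.8/11.7 = 1.26496
P₀ = (1-ρ)/(1-ρ^(K+1)) = (1-1.26496)/(1-1.26496^11) = -0.2650/-12.2692 = 0.02160
P_K = P₀×ρ^K = 0.021596 × 1.26496^10 = 0.021596 × 10.4898 = 0.2265
L = ρ[1 - (K+1)ρ^K + Kρ^(K+1)] / [(1-ρ)(1-ρ^(K+1))]
L = 1.26496 × (1 - 11×10.48982 + 10×13.26920) / ((1 - 1.26496) × (1 - 13.26920)) = 7.1224 calls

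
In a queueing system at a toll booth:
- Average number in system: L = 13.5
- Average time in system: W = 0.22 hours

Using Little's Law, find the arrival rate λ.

Little's Law: L = λW, so λ = L/W
λ = 13.5/0.22 = 61.3636 vehicles/hour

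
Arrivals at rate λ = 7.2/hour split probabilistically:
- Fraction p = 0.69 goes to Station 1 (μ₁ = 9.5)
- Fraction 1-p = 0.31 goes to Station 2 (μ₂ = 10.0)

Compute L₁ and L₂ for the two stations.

Effective rates: λ₁ = 7.2×0.69 = 4.968, λ₂ = 7.2×0.31 = 2.232
Station 1: ρ₁ = 4.968/9.5 = 0.52295, L₁ = ρ₁/(1-ρ₁) = 0.52295/(1-0.52295) = 1.0962
Station 2: ρ₂ = 2.232/10.0 = 0.2232, L₂ = ρ₂/(1-ρ₂) = 0.2232/(1-0.2232) = 0.2873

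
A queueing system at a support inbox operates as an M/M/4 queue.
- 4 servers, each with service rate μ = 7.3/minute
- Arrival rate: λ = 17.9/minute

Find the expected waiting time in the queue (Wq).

Traffic intensity: ρ = λ/(cμ) = 17.9/(4×7.3) = 0.6130
Since ρ = 0.6130 < 1, system is stable.
Offered load a = λ/μ = cρ = 17.9/7.3 = 2.4521
P₀ = [ Σₙ₌₀^3 aⁿ/n! + a^4/(4!(1-ρ)) ]⁻¹
Σ = a^0/0! + a^1/1! + a^2/2! + a^3/3! = 1.00000 + 2.45205 + 3.00629 + 2.45719 = 8.9155
a^4/(4!(1-ρ)) = 36.1510/(24 × 0.386986) = 3.8924
P₀ = 1/(8.9155 + 3.8924) = 0.07808
Lq = P₀·a^4·ρ / (4!(1-ρ)²) = 0.078077 × 36.1510 × 0.61301 / (24 × 0.14976) = 0.4814
Wq = Lq/λ = 0.4814/17.9 = 0.02689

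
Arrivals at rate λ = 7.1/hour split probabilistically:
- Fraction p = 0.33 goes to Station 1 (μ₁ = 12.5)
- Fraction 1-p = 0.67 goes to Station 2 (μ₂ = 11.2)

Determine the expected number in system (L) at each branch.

Effective rates: λ₁ = 7.1×0.33 = 2.343, λ₂ = 7.1×0.67 = 4.757
Station 1: ρ₁ = 2.343/12.5 = 0.18744, L₁ = ρ₁/(1-ρ₁) = 0.18744/(1-0.18744) = 0.2307
Station 2: ρ₂ = 4.757/11.2 = 0.42473, L₂ = ρ₂/(1-ρ₂) = 0.42473/(1-0.42473) = 0.7383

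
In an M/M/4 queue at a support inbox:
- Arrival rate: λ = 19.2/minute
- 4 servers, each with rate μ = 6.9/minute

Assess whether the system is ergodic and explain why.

Stability requires ρ = λ/(cμ) < 1
ρ = 19.2/(4 × 6.9) = 19.2/27.60 = 0.6957
Since 0.6957 < 1, the system is STABLE.
The servers are busy 69.57% of the time.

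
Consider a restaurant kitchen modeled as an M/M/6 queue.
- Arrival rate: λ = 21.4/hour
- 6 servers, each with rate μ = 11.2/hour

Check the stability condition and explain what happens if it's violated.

Stability requires ρ = λ/(cμ) < 1
ρ = 21.4/(6 × 11.2) = 21.4/67.20 = 0.3185
Since 0.3185 < 1, the system is STABLE.
The servers are busy 31.85% of the time.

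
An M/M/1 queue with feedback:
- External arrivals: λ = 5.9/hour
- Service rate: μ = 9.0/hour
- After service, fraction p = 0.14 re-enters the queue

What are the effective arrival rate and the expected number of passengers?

Effective arrival rate: λ_eff = λ/(1-p) = 5.9/(1-0.14) = 5.9/0.86 = 6.86047
ρ = λ_eff/μ = 6.86047/9.0 = 0.76227
L = ρ/(1-ρ) = 0.76227/(1-0.76227) = 3.2065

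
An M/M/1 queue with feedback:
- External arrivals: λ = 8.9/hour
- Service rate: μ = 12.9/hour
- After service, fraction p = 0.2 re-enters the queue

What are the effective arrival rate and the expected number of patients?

Effective arrival rate: λ_eff = λ/(1-p) = 8.9/(1-0.2) = 8.9/0.80 = 11.1250
ρ = λ_eff/μ = 11.1250/12.9 = 0.862403
L = ρ/(1-ρ) = 0.862403/(1-0.862403) = 6.2676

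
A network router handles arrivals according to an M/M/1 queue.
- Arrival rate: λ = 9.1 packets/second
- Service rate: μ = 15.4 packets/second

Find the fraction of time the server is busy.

Server utilization: ρ = λ/μ
ρ = 9.1/15.4 = 0.5909
The server is busy 59.09% of the time.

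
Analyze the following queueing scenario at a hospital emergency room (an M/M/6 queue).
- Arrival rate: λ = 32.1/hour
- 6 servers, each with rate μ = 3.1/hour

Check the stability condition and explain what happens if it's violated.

Stability requires ρ = λ/(cμ) < 1
ρ = 32.1/(6 × 3.1) = 32.1/18.60 = 1.7258
Since 1.7258 ≥ 1, the system is UNSTABLE.
Need c > λ/μ = 32.1/3.1 = 10.35.
Minimum servers needed: c = 11.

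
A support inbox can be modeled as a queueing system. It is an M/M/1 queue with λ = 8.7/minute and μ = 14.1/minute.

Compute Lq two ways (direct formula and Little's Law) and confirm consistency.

Method 1 (direct): Lq = λ²/(μ(μ-λ)) = 75.69/(14.1 × 5.40) = 0.9941

Method 2 (Little's Law):
W = 1/(μ-λ) = 1/5.40 = 0.185185
Wq = W - 1/μ = 0.185185 - 0.0709220 = 0.11426
Lq = λWq = 8.7 × 0.11426 = 0.9941 ✔ (matches Method 1)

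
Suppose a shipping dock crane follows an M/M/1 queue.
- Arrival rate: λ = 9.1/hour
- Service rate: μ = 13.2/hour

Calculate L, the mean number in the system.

ρ = λ/μ = 9.1/13.2 = 0.6894
For M/M/1: L = λ/(μ-λ)
L = 9.1/(13.2-9.1) = 9.1/4.10
L = 2.2195 containers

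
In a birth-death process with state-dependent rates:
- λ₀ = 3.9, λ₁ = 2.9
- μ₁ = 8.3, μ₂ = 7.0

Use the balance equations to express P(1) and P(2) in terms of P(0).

Balance equations:
State 0: λ₀P₀ = μ₁P₁ → P₁ = (λ₀/μ₁)P₀ = (3.9/8.3)P₀ = 0.4699P₀
State 1: P₂ = (λ₀λ₁)/(μ₁μ₂)P₀ = (3.9×2.9)/(8.3×7.0)P₀ = 0.1947P₀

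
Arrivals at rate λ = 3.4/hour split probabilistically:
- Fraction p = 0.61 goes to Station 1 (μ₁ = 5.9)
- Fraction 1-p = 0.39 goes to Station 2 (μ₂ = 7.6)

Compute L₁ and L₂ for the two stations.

Effective rates: λ₁ = 3.4×0.61 = 2.074, λ₂ = 3.4×0.39 = 1.326
Station 1: ρ₁ = 2.074/5.9 = 0.35153, L₁ = ρ₁/(1-ρ₁) = 0.35153/(1-0.35153) = 0.5421
Station 2: ρ₂ = 1.326/7.6 = 0.17447, L₂ = ρ₂/(1-ρ₂) = 0.17447/(1-0.17447) = 0.2113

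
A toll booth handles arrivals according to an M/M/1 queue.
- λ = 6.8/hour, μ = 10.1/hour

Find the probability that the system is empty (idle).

ρ = λ/μ = 6.8/10.1 = 0.6733
P(0) = 1 - ρ = 1 - 0.6733 = 0.3267
The server is idle 32.67% of the time.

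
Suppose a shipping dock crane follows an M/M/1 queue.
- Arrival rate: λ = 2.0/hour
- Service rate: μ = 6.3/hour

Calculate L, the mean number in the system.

ρ = λ/μ = 2.0/6.3 = 0.3175
For M/M/1: L = λ/(μ-λ)
L = 2.0/(6.3-2.0) = 2.0/4.30
L = 0.4651 containers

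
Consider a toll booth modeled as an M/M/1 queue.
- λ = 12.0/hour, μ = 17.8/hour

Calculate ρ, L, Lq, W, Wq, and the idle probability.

Step 1: ρ = λ/μ = 12.0/17.8 = 0.6742
Step 2: L = λ/(μ-λ) = 12.0/5.80 = 2.0690
Step 3: Lq = λ²/(μ(μ-λ)) = 144.00/(17.8×5.80) = 1.3948
Step 4: W = 1/(μ-λ) = 1/5.80 = 0.172414
Step 5: Wq = λ/(μ(μ-λ)) = 12.0/(17.8×5.80) = 0.1162
Step 6: P(0) = 1-ρ = 0.3258
Verify: L = λW = 12.0×0.172414 = 2.0690 ✔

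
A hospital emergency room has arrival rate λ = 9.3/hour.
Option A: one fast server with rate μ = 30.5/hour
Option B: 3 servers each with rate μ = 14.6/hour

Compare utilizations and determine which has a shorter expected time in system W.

Option A: single server μ = 30.5 (M/M/1)
  ρ_A = 9.3/30.5 = 0.3049
  W_A = 1/(μ-λ) = 1/(30.5-9.3) = 1/21.20 = 0.04717

Option B: 3 servers μ = 14.6 (M/M/3)
  ρ_B = λ/(cμ) = 9.3/(3×14.6) = 0.2123
  Offered load a = λ/μ = cρ = 9.3/14.6 = 0.6370
  P₀ = [ Σₙ₌₀^2 aⁿ/n! + a^3/(3!(1-ρ)) ]⁻¹
  Σ = a^0/0! + a^1/1! + a^2/2! = 1.0000 + 0.6370 + 0.2029 = 1.8399
  a^3/(3!(1-ρ)) = 0.25846/(6 × 0.78767) = 0.05469
  P₀ = 1/(1.8399 + 0.05469) = 0.5278
  Lq = P₀·a^3·ρ / (3!(1-ρ)²) = 0.5278 × 0.2585 × 0.2123 / (6 × 0.6204) = 0.007781
  Wq_B = Lq/λ = 0.007781/9.3 = 0.0008367
  W_B = Wq_B + 1/μ = 0.0008367 + 0.06849 = 0.06933

Since W_A = 0.04717 < W_B = 0.06933, Option A (single fast server) has the shorter time in system.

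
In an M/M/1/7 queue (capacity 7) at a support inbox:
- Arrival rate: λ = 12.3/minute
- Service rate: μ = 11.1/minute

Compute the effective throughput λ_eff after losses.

ρ = λ/μ = 12.3/11.1 = 1.10811
P₀ = (1-ρ)/(1-ρ^(K+1)) = (1-1.10811)/(1-1.10811^8) = -0.1081/-1.2733 = 0.08490
P_K = P₀×ρ^K = 0.08490 × 1.10811^7 = 0.08490 × 2.0515 = 0.1742
λ_eff = λ(1-P_K) = 12.3 × (1 - 0.17418) = 12.3 × 0.82582 = 10.1576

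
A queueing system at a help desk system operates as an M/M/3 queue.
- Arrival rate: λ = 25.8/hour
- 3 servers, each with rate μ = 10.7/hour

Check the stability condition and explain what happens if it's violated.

Stability requires ρ = λ/(cμ) < 1
ρ = 25.8/(3 × 10.7) = 25.8/32.10 = 0.8037
Since 0.8037 < 1, the system is STABLE.
The servers are busy 80.37% of the time.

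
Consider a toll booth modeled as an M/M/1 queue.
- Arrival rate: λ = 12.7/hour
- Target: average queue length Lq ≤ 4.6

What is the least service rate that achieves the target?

For M/M/1: Lq = λ²/(μ(μ-λ))
Need Lq ≤ 4.6, i.e. μ(μ-λ) ≥ λ²/4.6
μ² - 12.7μ - 161.29/4.6 ≥ 0  →  μ² - 12.7μ - 35.06304 ≥ 0
Quadratic formula (positive root): μ = [λ + √(λ² + 4×35.06304)]/2
Discriminant: 161.29 + 4×35.06304 = 301.5422, √301.5422 = 17.3650
μ ≥ (12.7 + 17.3650)/2 = 15.0325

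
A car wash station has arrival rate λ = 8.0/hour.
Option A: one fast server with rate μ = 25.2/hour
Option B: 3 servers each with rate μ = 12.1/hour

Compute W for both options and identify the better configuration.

Option A: single server μ = 25.2 (M/M/1)
  ρ_A = 8.0/25.2 = 0.3175
  W_A = 1/(μ-λ) = 1/(25.2-8.0) = 1/17.20 = 0.05814

Option B: 3 servers μ = 12.1 (M/M/3)
  ρ_B = λ/(cμ) = 8.0/(3×12.1) = 0.2204
  Offered load a = λ/μ = cρ = 8.0/12.1 = 0.6612
  P₀ = [ Σₙ₌₀^2 aⁿ/n! + a^3/(3!(1-ρ)) ]⁻¹
  Σ = a^0/0! + a^1/1! + a^2/2! = 1.0000 + 0.66116 + 0.21856 = 1.8797
  a^3/(3!(1-ρ)) = 0.2890/(6 × 0.7796) = 0.06178
  P₀ = 1/(1.8797 + 0.06178) = 0.5151
  Lq = P₀·a^3·ρ / (3!(1-ρ)²) = 0.51506 × 0.28901 × 0.22039 / (6 × 0.60780) = 0.008996
  Wq_B = Lq/λ = 0.008996/8.0 = 0.0011245
  W_B = Wq_B + 1/μ = 0.0011245 + 0.082645 = 0.08377

Since W_A = 0.05814 < W_B = 0.08377, Option A (single fast server) has the shorter time in system.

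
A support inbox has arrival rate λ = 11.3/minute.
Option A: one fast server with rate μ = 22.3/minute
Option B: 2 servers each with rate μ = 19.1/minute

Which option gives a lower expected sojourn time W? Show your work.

Option A: single server μ = 22.3 (M/M/1)
  ρ_A = 11.3/22.3 = 0.5067
  W_A = 1/(μ-λ) = 1/(22.3-11.3) = 1/11.00 = 0.09091

Option B: 2 servers μ = 19.1 (M/M/2)
  ρ_B = λ/(cμ) = 11.3/(2×19.1) = 0.2958
  Offered load a = λ/μ = cρ = 11.3/19.1 = 0.5916
  P₀ = [ Σₙ₌₀^1 aⁿ/n! + a^2/(2!(1-ρ)) ]⁻¹
  Σ = a^0/0! + a^1/1! = 1.0000 + 0.5916 = 1.5916
  a^2/(2!(1-ρ)) = 0.3500/(2 × 0.7042) = 0.2485
  P₀ = 1/(1.5916 + 0.2485) = 0.5434
  Lq = P₀·a^2·ρ / (2!(1-ρ)²) = 0.54343 × 0.35002 × 0.29581 / (2 × 0.49588) = 0.05673
  Wq_B = Lq/λ = 0.056734/11.3 = 0.005021
  W_B = Wq_B + 1/μ = 0.005021 + 0.05236 = 0.05738

Since W_B = 0.05738 < W_A = 0.09091, Option B (multiple servers) has the shorter time in system.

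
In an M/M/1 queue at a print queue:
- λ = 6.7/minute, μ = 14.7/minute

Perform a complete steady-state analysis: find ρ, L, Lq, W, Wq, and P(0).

Step 1: ρ = λ/μ = 6.7/14.7 = 0.4558
Step 2: L = λ/(μ-λ) = 6.7/8.00 = 0.8375
Step 3: Lq = λ²/(μ(μ-λ)) = 44.89/(14.7×8.00) = 0.3817
Step 4: W = 1/(μ-λ) = 1/8.00 = 0.1250
Step 5: Wq = λ/(μ(μ-λ)) = 6.7/(14.7×8.00) = 0.05697
Step 6: P(0) = 1-ρ = 0.5442
Verify: L = λW = 6.7×0.1250 = 0.8375 ✔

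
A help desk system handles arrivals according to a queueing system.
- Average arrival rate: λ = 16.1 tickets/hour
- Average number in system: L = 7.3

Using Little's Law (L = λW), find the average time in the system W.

Little's Law: L = λW, so W = L/λ
W = 7.3/16.1 = 0.4534 hours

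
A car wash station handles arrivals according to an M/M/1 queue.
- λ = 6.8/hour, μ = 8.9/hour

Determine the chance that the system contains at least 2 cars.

ρ = λ/μ = 6.8/8.9 = 0.76404
P(N ≥ n) = ρⁿ
P(N ≥ 2) = 0.76404^2
P(N ≥ 2) = 0.5838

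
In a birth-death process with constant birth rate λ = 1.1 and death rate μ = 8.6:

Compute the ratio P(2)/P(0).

For constant rates: P(n)/P(0) = (λ/μ)^n
P(2)/P(0) = (1.1/8.6)^2 = 0.1279^2 = 0.01636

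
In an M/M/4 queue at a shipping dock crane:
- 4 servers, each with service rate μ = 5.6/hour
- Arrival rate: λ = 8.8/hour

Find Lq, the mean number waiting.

Traffic intensity: ρ = λ/(cμ) = 8.8/(4×5.6) = 0.3929
Since ρ = 0.3929 < 1, system is stable.
Offered load a = λ/μ = cρ = 8.8/5.6 = 1.5714
P₀ = [ Σₙ₌₀^3 aⁿ/n! + a^4/(4!(1-ρ)) ]⁻¹
Σ = a^0/0! + a^1/1! + a^2/2! + a^3/3! = 1.00000 + 1.57143 + 1.23469 + 0.646744 = 4.4529
a^4/(4!(1-ρ)) = 6.0979/(24 × 0.6071) = 0.4185
P₀ = 1/(4.4529 + 0.4185) = 0.2053
Lq = P₀·a^4·ρ / (4!(1-ρ)²) = 0.20528 × 6.0979 × 0.39286 / (24 × 0.36862) = 0.05559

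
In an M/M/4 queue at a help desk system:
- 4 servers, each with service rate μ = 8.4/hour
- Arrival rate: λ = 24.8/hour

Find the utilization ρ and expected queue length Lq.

Traffic intensity: ρ = λ/(cμ) = 24.8/(4×8.4) = 0.7381
Since ρ = 0.7381 < 1, system is stable.
Offered load a = λ/μ = cρ = 24.8/8.4 = 2.9524
P₀ = [ Σₙ₌₀^3 aⁿ/n! + a^4/(4!(1-ρ)) ]⁻¹
Σ = a^0/0! + a^1/1! + a^2/2! + a^3/3! = 1.0000 + 2.9524 + 4.3583 + 4.2891 = 12.5998
a^4/(4!(1-ρ)) = 75.97830/(24 × 0.2619048) = 12.0875
P₀ = 1/(12.5998 + 12.0875) = 0.04051
Lq = P₀·a^4·ρ / (4!(1-ρ)²) = 0.040507 × 75.9783 × 0.73810 / (24 × 0.068594) = 1.3799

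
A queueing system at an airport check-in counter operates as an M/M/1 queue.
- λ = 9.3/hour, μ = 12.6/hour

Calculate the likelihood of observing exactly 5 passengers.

ρ = λ/μ = 9.3/12.6 = 0.7381
P(n) = (1-ρ)ρⁿ
P(5) = (1-0.7381) × 0.7381^5
P(5) = 0.26190 × 0.21907
P(5) = 0.05737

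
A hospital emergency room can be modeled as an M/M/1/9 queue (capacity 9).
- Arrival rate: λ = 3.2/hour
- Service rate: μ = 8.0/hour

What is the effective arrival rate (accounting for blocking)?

ρ = λ/μ = 3.2/8.0 = 0.4000
P₀ = (1-ρ)/(1-ρ^(K+1)) = (1-0.4000)/(1-0.4000^10) = 0.6000/0.9999 = 0.6001
P_K = P₀×ρ^K = 0.6001 × 0.4000^9 = 0.6001 × 0.0002621 = 0.0001573
λ_eff = λ(1-P_K) = 3.2 × (1 - 0.0001573) = 3.2 × 0.99984 = 3.1995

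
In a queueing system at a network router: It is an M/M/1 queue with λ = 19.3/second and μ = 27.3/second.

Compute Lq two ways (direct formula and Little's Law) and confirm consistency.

Method 1 (direct): Lq = λ²/(μ(μ-λ)) = 372.49/(27.3 × 8.00) = 1.7055

Method 2 (Little's Law):
W = 1/(μ-λ) = 1/8.00 = 0.1250
Wq = W - 1/μ = 0.1250 - 0.03663 = 0.08837
Lq = λWq = 19.3 × 0.08837 = 1.7055 ✔ (matches Method 1)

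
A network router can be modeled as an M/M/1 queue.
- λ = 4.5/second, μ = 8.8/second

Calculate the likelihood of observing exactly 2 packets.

ρ = λ/μ = 4.5/8.8 = 0.5114
P(n) = (1-ρ)ρⁿ
P(2) = (1-0.5114) × 0.5114^2
P(2) = 0.4886 × 0.2615
P(2) = 0.1278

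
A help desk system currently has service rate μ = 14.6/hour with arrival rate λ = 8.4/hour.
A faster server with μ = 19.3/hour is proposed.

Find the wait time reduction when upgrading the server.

System 1: ρ₁ = 8.4/14.6 = 0.5753, W₁ = 1/(14.6-8.4) = 0.1613
System 2: ρ₂ = 8.4/19.3 = 0.4352, W₂ = 1/(19.3-8.4) = 0.09174
Improvement: (W₁-W₂)/W₁ = (0.1613-0.09174)/0.1613 = 43.12%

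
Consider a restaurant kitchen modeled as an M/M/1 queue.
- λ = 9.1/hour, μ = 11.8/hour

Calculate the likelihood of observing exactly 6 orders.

ρ = λ/μ = 9.1/11.8 = 0.7712
P(n) = (1-ρ)ρⁿ
P(6) = (1-0.7712) × 0.7712^6
P(6) = 0.22880 × 0.21038
P(6) = 0.04813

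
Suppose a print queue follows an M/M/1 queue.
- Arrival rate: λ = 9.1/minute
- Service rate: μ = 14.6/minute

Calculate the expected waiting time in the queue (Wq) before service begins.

First, compute utilization: ρ = λ/μ = 9.1/14.6 = 0.6233
For M/M/1: Wq = λ/(μ(μ-λ))
Wq = 9.1/(14.6 × (14.6-9.1))
Wq = 9.1/(14.6 × 5.50)
Wq = 0.1133 minutes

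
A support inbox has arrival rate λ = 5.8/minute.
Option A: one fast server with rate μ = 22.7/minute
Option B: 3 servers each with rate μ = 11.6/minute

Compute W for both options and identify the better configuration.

Option A: single server μ = 22.7 (M/M/1)
  ρ_A = 5.8/22.7 = 0.2555
  W_A = 1/(μ-λ) = 1/(22.7-5.8) = 1/16.90 = 0.05917

Option B: 3 servers μ = 11.6 (M/M/3)
  ρ_B = λ/(cμ) = 5.8/(3×11.6) = 0.1667
  Offered load a = λ/μ = cρ = 5.8/11.6 = 0.5000
  P₀ = [ Σₙ₌₀^2 aⁿ/n! + a^3/(3!(1-ρ)) ]⁻¹
  Σ = a^0/0! + a^1/1! + a^2/2! = 1.0000 + 0.5000 + 0.1250 = 1.6250
  a^3/(3!(1-ρ)) = 0.1250/(6 × 0.8333) = 0.02500
  P₀ = 1/(1.6250 + 0.02500) = 0.6061
  Lq = P₀·a^3·ρ / (3!(1-ρ)²) = 0.60606 × 0.12500 × 0.16667 / (6 × 0.69444) = 0.003030
  Wq_B = Lq/λ = 0.0030303/5.8 = 0.0005225
  W_B = Wq_B + 1/μ = 0.0005225 + 0.08621 = 0.08673

Since W_A = 0.05917 < W_B = 0.08673, Option A (single fast server) has the shorter time in system.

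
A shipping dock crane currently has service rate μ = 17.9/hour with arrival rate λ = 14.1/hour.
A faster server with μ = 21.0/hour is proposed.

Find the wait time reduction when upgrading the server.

System 1: ρ₁ = 14.1/17.9 = 0.7877, W₁ = 1/(17.9-14.1) = 0.26316
System 2: ρ₂ = 14.1/21.0 = 0.6714, W₂ = 1/(21.0-14.1) = 0.14493
Improvement: (W₁-W₂)/W₁ = (0.26316-0.14493)/0.26316 = 44.93%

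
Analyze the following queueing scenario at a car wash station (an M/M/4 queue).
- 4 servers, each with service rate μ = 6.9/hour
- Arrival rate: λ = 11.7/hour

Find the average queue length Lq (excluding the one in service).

Traffic intensity: ρ = λ/(cμ) = 11.7/(4×6.9) = 0.4239
Since ρ = 0.4239 < 1, system is stable.
Offered load a = λ/μ = cρ = 11.7/6.9 = 1.6957
P₀ = [ Σₙ₌₀^3 aⁿ/n! + a^4/(4!(1-ρ)) ]⁻¹
Σ = a^0/0! + a^1/1! + a^2/2! + a^3/3! = 1.00000 + 1.69565 + 1.43762 + 0.812567 = 4.9458
a^4/(4!(1-ρ)) = 8.2670/(24 × 0.5761) = 0.5979
P₀ = 1/(4.9458 + 0.5979) = 0.1804
Lq = P₀·a^4·ρ / (4!(1-ρ)²) = 0.1804 × 8.2670 × 0.4239 / (24 × 0.3319) = 0.07937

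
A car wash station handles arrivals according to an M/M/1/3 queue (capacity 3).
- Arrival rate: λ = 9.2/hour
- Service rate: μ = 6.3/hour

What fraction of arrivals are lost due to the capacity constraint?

ρ = λ/μ = 9.2/6.3 = 1.4603
P₀ = (1-ρ)/(1-ρ^(K+1)) = (1-1.4603)/(1-1.4603^4) = -0.4603/-3.5475 = 0.1298
P_K = P₀×ρ^K = 0.12976 × 1.4603^3 = 0.12976 × 3.1141 = 0.4041
Blocking probability = 40.41%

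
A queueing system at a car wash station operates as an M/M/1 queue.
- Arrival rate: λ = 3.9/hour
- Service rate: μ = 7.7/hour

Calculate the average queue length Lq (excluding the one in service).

ρ = λ/μ = 3.9/7.7 = 0.5065
For M/M/1: Lq = λ²/(μ(μ-λ))
Lq = 15.21/(7.7 × 3.80)
Lq = 0.5198 cars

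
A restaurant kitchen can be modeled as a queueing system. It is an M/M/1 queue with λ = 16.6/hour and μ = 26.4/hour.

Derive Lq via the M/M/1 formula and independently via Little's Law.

Method 1 (direct): Lq = λ²/(μ(μ-λ)) = 275.56/(26.4 × 9.80) = 1.0651

Method 2 (Little's Law):
W = 1/(μ-λ) = 1/9.80 = 0.10204
Wq = W - 1/μ = 0.10204 - 0.037879 = 0.06416
Lq = λWq = 16.6 × 0.06416 = 1.0651 ✔ (matches Method 1)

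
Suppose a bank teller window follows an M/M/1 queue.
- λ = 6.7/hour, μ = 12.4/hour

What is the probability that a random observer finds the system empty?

ρ = λ/μ = 6.7/12.4 = 0.5403
P(0) = 1 - ρ = 1 - 0.5403 = 0.4597
The server is idle 45.97% of the time.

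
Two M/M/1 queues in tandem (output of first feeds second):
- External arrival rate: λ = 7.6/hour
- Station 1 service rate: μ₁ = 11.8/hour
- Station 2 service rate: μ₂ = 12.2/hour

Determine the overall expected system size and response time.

By Jackson's theorem, each station behaves as independent M/M/1.
Station 1: ρ₁ = 7.6/11.8 = 0.6441, L₁ = ρ₁/(1-ρ₁) = λ/(μ₁-λ) = 7.6/4.20 = 1.8095
Station 2: ρ₂ = 7.6/12.2 = 0.6230, L₂ = ρ₂/(1-ρ₂) = λ/(μ₂-λ) = 7.6/4.60 = 1.6522
Total: L = L₁ + L₂ = 1.8095 + 1.6522 = 3.4617
W = L/λ = 3.4617/7.6 = 0.4555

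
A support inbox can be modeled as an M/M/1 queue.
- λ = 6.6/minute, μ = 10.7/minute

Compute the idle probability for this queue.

ρ = λ/μ = 6.6/10.7 = 0.6168
P(0) = 1 - ρ = 1 - 0.6168 = 0.3832
The server is idle 38.32% of the time.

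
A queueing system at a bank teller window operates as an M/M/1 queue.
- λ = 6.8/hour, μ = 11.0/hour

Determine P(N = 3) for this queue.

ρ = λ/μ = 6.8/11.0 = 0.6182
P(n) = (1-ρ)ρⁿ
P(3) = (1-0.6182) × 0.6182^3
P(3) = 0.38180 × 0.23626
P(3) = 0.09020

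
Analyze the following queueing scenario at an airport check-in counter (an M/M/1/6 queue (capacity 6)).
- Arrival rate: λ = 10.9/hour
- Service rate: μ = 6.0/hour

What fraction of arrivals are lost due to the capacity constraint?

ρ = λ/μ = 10.9/6.0 = 1.8167
P₀ = (1-ρ)/(1-ρ^(K+1)) = (1-1.8167)/(1-1.8167^7) = -0.8167/-64.3104 = 0.01270
P_K = P₀×ρ^K = 0.012699 × 1.8167^6 = 0.012699 × 35.9500 = 0.4565
Blocking probability = 45.65%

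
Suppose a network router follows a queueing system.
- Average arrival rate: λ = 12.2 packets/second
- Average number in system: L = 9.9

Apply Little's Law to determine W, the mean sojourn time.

Little's Law: L = λW, so W = L/λ
W = 9.9/12.2 = 0.8115 seconds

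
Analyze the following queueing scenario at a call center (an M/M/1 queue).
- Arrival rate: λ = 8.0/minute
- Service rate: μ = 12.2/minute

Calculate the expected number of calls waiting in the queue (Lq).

ρ = λ/μ = 8.0/12.2 = 0.6557
For M/M/1: Lq = λ²/(μ(μ-λ))
Lq = 64.00/(12.2 × 4.20)
Lq = 1.2490 calls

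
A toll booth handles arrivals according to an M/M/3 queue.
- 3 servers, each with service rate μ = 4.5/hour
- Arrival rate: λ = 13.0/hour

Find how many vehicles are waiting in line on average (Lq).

Traffic intensity: ρ = λ/(cμ) = 13.0/(3×4.5) = 0.9630
Since ρ = 0.9630 < 1, system is stable.
Offered load a = λ/μ = cρ = 13.0/4.5 = 2.8889
P₀ = [ Σₙ₌₀^2 aⁿ/n! + a^3/(3!(1-ρ)) ]⁻¹
Σ = a^0/0! + a^1/1! + a^2/2! = 1.0000 + 2.8889 + 4.1728 = 8.0617
a^3/(3!(1-ρ)) = 24.1097/(6 × 0.037037) = 108.4938
P₀ = 1/(8.0617 + 108.4938) = 0.008580
Lq = P₀·a^3·ρ / (3!(1-ρ)²) = 0.00857960 × 24.1097 × 0.962963 / (6 × 0.00137174) = 24.2017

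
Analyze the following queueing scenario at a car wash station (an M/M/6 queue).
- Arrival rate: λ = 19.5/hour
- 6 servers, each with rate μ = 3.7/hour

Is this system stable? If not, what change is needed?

Stability requires ρ = λ/(cμ) < 1
ρ = 19.5/(6 × 3.7) = 19.5/22.20 = 0.8784
Since 0.8784 < 1, the system is STABLE.
The servers are busy 87.84% of the time.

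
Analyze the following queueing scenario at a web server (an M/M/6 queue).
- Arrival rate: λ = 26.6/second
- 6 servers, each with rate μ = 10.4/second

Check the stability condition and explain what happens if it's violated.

Stability requires ρ = λ/(cμ) < 1
ρ = 26.6/(6 × 10.4) = 26.6/62.40 = 0.4263
Since 0.4263 < 1, the system is STABLE.
The servers are busy 42.63% of the time.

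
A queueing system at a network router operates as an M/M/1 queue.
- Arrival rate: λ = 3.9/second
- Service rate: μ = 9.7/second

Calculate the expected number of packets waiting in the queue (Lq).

ρ = λ/μ = 3.9/9.7 = 0.4021
For M/M/1: Lq = λ²/(μ(μ-λ))
Lq = 15.21/(9.7 × 5.80)
Lq = 0.2704 packets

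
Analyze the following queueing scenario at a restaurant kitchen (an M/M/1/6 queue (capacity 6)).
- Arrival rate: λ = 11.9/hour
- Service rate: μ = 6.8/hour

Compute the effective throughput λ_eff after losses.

ρ = λ/μ = 11.9/6.8 = 1.7500
P₀ = (1-ρ)/(1-ρ^(K+1)) = (1-1.7500)/(1-1.7500^7) = -0.7500/-49.2651 = 0.01522
P_K = P₀×ρ^K = 0.015224 × 1.7500^6 = 0.015224 × 28.7229 = 0.4373
λ_eff = λ(1-P_K) = 11.9 × (1 - 0.43727) = 11.9 × 0.56273 = 6.6965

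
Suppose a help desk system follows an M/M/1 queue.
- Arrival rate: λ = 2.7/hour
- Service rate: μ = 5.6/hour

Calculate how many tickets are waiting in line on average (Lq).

ρ = λ/μ = 2.7/5.6 = 0.4821
For M/M/1: Lq = λ²/(μ(μ-λ))
Lq = 7.29/(5.6 × 2.90)
Lq = 0.4489 tickets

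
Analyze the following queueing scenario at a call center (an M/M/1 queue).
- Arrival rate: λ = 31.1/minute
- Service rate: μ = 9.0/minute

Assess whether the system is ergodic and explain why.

Stability requires ρ = λ/(cμ) < 1
ρ = 31.1/(1 × 9.0) = 31.1/9.00 = 3.4556
Since 3.4556 ≥ 1, the system is UNSTABLE.
Queue grows without bound. Need μ > λ = 31.1.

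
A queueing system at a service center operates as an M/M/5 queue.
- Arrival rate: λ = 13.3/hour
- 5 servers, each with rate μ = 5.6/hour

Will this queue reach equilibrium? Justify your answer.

Stability requires ρ = λ/(cμ) < 1
ρ = 13.3/(5 × 5.6) = 13.3/28.00 = 0.4750
Since 0.4750 < 1, the system is STABLE.
The servers are busy 47.50% of the time.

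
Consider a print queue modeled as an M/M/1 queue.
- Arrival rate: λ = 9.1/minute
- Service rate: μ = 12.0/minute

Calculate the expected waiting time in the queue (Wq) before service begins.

First, compute utilization: ρ = λ/μ = 9.1/12.0 = 0.7583
For M/M/1: Wq = λ/(μ(μ-λ))
Wq = 9.1/(12.0 × (12.0-9.1))
Wq = 9.1/(12.0 × 2.90)
Wq = 0.2615 minutes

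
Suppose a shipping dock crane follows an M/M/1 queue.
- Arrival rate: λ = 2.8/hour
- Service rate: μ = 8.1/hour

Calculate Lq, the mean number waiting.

ρ = λ/μ = 2.8/8.1 = 0.3457
For M/M/1: Lq = λ²/(μ(μ-λ))
Lq = 7.84/(8.1 × 5.30)
Lq = 0.1826 containers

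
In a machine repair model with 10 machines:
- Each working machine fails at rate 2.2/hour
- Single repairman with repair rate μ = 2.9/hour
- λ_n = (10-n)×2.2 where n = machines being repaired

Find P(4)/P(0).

P(4)/P(0) = ∏_{i=0}^{4-1} λ_i/μ_{i+1}
= (10-0)×2.2/2.9 × (10-1)×2.2/2.9 × (10-2)×2.2/2.9 × (10-3)×2.2/2.9
= 1669.2803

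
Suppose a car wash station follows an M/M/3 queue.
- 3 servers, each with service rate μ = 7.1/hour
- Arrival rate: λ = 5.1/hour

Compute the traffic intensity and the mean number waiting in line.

Traffic intensity: ρ = λ/(cμ) = 5.1/(3×7.1) = 0.2394
Since ρ = 0.2394 < 1, system is stable.
Offered load a = λ/μ = cρ = 5.1/7.1 = 0.7183
P₀ = [ Σₙ₌₀^2 aⁿ/n! + a^3/(3!(1-ρ)) ]⁻¹
Σ = a^0/0! + a^1/1! + a^2/2! = 1.0000 + 0.7183 + 0.2580 = 1.9763
a^3/(3!(1-ρ)) = 0.37063/(6 × 0.76056) = 0.08122
P₀ = 1/(1.9763 + 0.08122) = 0.4860
Lq = P₀·a^3·ρ / (3!(1-ρ)²) = 0.48602 × 0.37063 × 0.23944 / (6 × 0.57846) = 0.01243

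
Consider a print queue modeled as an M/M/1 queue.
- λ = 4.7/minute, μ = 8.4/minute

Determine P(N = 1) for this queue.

ρ = λ/μ = 4.7/8.4 = 0.5595
P(n) = (1-ρ)ρⁿ
P(1) = (1-0.5595) × 0.5595^1
P(1) = 0.4405 × 0.5595
P(1) = 0.2465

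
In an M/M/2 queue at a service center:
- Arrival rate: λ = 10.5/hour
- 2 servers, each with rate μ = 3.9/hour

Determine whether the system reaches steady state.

Stability requires ρ = λ/(cμ) < 1
ρ = 10.5/(2 × 3.9) = 10.5/7.80 = 1.3462
Since 1.3462 ≥ 1, the system is UNSTABLE.
Need c > λ/μ = 10.5/3.9 = 2.69.
Minimum servers needed: c = 3.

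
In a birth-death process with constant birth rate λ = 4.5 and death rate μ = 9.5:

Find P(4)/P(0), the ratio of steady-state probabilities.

For constant rates: P(n)/P(0) = (λ/μ)^n
P(4)/P(0) = (4.5/9.5)^4 = 0.47368^4 = 0.05034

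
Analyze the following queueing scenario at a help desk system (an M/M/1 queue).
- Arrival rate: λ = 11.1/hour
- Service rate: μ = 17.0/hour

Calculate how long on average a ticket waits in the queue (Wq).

First, compute utilization: ρ = λ/μ = 11.1/17.0 = 0.6529
For M/M/1: Wq = λ/(μ(μ-λ))
Wq = 11.1/(17.0 × (17.0-11.1))
Wq = 11.1/(17.0 × 5.90)
Wq = 0.1107 hours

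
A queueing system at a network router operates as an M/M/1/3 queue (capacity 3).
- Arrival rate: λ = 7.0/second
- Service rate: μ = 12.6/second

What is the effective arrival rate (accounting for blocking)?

ρ = λ/μ = 7.0/12.6 = 0.55556
P₀ = (1-ρ)/(1-ρ^(K+1)) = (1-0.55556)/(1-0.55556^4) = 0.4444/0.9047 = 0.4912
P_K = P₀×ρ^K = 0.49124 × 0.55556^3 = 0.49124 × 0.17147 = 0.08423
λ_eff = λ(1-P_K) = 7.0 × (1 - 0.08423) = 7.0 × 0.91577 = 6.4104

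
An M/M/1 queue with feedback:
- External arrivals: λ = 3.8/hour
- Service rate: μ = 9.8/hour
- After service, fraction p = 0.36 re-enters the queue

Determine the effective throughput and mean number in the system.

Effective arrival rate: λ_eff = λ/(1-p) = 3.8/(1-0.36) = 3.8/0.64 = 5.9375
ρ = λ_eff/μ = 5.9375/9.8 = 0.60587
L = ρ/(1-ρ) = 0.60587/(1-0.60587) = 1.5372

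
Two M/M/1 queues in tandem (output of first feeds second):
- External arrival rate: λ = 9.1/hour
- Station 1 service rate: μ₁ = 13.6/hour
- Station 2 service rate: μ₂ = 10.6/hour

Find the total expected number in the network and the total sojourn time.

By Jackson's theorem, each station behaves as independent M/M/1.
Station 1: ρ₁ = 9.1/13.6 = 0.6691, L₁ = ρ₁/(1-ρ₁) = λ/(μ₁-λ) = 9.1/4.50 = 2.0222
Station 2: ρ₂ = 9.1/10.6 = 0.8585, L₂ = ρ₂/(1-ρ₂) = λ/(μ₂-λ) = 9.1/1.50 = 6.0667
Total: L = L₁ + L₂ = 2.0222 + 6.0667 = 8.0889
W = L/λ = 8.0889/9.1 = 0.8889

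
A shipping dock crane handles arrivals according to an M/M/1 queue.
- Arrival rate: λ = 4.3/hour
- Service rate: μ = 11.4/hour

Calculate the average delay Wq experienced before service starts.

First, compute utilization: ρ = λ/μ = 4.3/11.4 = 0.3772
For M/M/1: Wq = λ/(μ(μ-λ))
Wq = 4.3/(11.4 × (11.4-4.3))
Wq = 4.3/(11.4 × 7.10)
Wq = 0.05313 hours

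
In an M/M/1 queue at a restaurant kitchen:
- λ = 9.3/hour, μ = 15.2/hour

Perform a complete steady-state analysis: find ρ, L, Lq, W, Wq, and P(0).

Step 1: ρ = λ/μ = 9.3/15.2 = 0.6118
Step 2: L = λ/(μ-λ) = 9.3/5.90 = 1.5763
Step 3: Lq = λ²/(μ(μ-λ)) = 86.49/(15.2×5.90) = 0.9644
Step 4: W = 1/(μ-λ) = 1/5.90 = 0.16949
Step 5: Wq = λ/(μ(μ-λ)) = 9.3/(15.2×5.90) = 0.1037
Step 6: P(0) = 1-ρ = 0.3882
Verify: L = λW = 9.3×0.16949 = 1.5763 ✔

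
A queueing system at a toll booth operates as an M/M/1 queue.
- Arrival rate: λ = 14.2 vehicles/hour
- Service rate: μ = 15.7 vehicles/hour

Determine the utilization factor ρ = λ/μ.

Server utilization: ρ = λ/μ
ρ = 14.2/15.7 = 0.9045
The server is busy 90.45% of the time.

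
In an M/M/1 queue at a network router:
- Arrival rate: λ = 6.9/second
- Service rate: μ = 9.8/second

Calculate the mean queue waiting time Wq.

First, compute utilization: ρ = λ/μ = 6.9/9.8 = 0.7041
For M/M/1: Wq = λ/(μ(μ-λ))
Wq = 6.9/(9.8 × (9.8-6.9))
Wq = 6.9/(9.8 × 2.90)
Wq = 0.2428 seconds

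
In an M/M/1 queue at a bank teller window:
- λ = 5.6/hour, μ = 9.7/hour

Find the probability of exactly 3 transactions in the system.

ρ = λ/μ = 5.6/9.7 = 0.5773
P(n) = (1-ρ)ρⁿ
P(3) = (1-0.5773) × 0.5773^3
P(3) = 0.4227 × 0.1924
P(3) = 0.08133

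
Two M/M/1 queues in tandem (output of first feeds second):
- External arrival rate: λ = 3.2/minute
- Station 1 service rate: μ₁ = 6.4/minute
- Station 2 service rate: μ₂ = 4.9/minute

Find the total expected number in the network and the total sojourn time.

By Jackson's theorem, each station behaves as independent M/M/1.
Station 1: ρ₁ = 3.2/6.4 = 0.5000, L₁ = ρ₁/(1-ρ₁) = λ/(μ₁-λ) = 3.2/3.20 = 1.0000
Station 2: ρ₂ = 3.2/4.9 = 0.6531, L₂ = ρ₂/(1-ρ₂) = λ/(μ₂-λ) = 3.2/1.70 = 1.8824
Total: L = L₁ + L₂ = 1.0000 + 1.8824 = 2.8824
W = L/λ = 2.8824/3.2 = 0.9007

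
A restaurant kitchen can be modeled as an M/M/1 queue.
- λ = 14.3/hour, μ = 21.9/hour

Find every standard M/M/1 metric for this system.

Step 1: ρ = λ/μ = 14.3/21.9 = 0.6530
Step 2: L = λ/(μ-λ) = 14.3/7.60 = 1.8816
Step 3: Lq = λ²/(μ(μ-λ)) = 204.49/(21.9×7.60) = 1.2286
Step 4: W = 1/(μ-λ) = 1/7.60 = 0.13158
Step 5: Wq = λ/(μ(μ-λ)) = 14.3/(21.9×7.60) = 0.08592
Step 6: P(0) = 1-ρ = 0.3470
Verify: L = λW = 14.3×0.13158 = 1.8816 ✔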